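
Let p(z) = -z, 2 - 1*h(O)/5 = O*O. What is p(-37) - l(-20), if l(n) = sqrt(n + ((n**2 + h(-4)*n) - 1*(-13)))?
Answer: 37 - sqrt(1793) ≈ -5.3438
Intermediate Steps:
h(O) = 10 - 5*O**2 (h(O) = 10 - 5*O*O = 10 - 5*O**2)
l(n) = sqrt(13 + n**2 - 69*n) (l(n) = sqrt(n + ((n**2 + (10 - 5*(-4)**2)*n) - 1*(-13))) = sqrt(n + ((n**2 + (10 - 5*16)*n) + 13)) = sqrt(n + ((n**2 + (10 - 80)*n) + 13)) = sqrt(n + ((n**2 - 70*n) + 13)) = sqrt(n + (13 + n**2 - 70*n)) = sqrt(13 + n**2 - 69*n))
p(-37) - l(-20) = -1*(-37) - sqrt(13 + (-20)**2 - 69*(-20)) = 37 - sqrt(13 + 400 + 1380) = 37 - sqrt(1793)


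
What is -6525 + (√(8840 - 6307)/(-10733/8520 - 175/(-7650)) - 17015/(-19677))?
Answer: -128375410/19677 - 434520*√2533/537443 ≈ -6564.8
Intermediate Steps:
-6525 + (√(8840 - 6307)/(-10733/8520 - 175/(-7650)) - 17015/(-19677)) = -6525 + (√2533/(-10733*1/8520 - 175*(-1/7650)) - 17015*(-1/19677)) = -6525 + (√2533/(-10733/8520 + 7/306) + 17015/19677) = -6525 + (√2533/(-537443/434520) + 17015/19677) = -6525 + (√2533*(-434520/537443) + 17015/19677) = -6525 + (-434520*√2533/537443 + 17015/19677) = -6525 + (17015/19677 - 434520*√2533/537443) = -128375410/19677 - 434520*√2533/537443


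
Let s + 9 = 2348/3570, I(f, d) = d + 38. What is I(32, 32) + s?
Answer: 110059/1785 ≈ 61.658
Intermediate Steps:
I(f, d) = 38 + d
s = -14891/1785 (s = -9 + 2348/3570 = -9 + 2348*(1/3570) = -9 + 1174/1785 = -14891/1785 ≈ -8.3423)
I(32, 32) + s = (38 + 32) - 14891/1785 = 70 - 14891/1785 = 110059/1785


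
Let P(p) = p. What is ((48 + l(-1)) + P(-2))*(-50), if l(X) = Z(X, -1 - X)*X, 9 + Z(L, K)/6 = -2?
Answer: -5600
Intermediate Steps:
Z(L, K) = -66 (Z(L, K) = -54 + 6*(-2) = -54 - 12 = -66)
l(X) = -66*X
((48 + l(-1)) + P(-2))*(-50) = ((48 - 66*(-1)) - 2)*(-50) = ((48 + 66) - 2)*(-50) = (114 - 2)*(-50) = 112*(-50) = -5600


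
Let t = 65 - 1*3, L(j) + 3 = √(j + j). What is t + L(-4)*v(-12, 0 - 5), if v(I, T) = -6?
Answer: 80 - 12*I*√2 ≈ 80.0 - 16.971*I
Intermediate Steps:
L(j) = -3 + √2*√j (L(j) = -3 + √(j + j) = -3 + √(2*j) = -3 + √2*√j)
t = 62 (t = 65 - 3 = 62)
t + L(-4)*v(-12, 0 - 5) = 62 + (-3 + √2*√(-4))*(-6) = 62 + (-3 + √2*(2*I))*(-6) = 62 + (-3 + 2*I*√2)*(-6) = 62 + (18 - 12*I*√2) = 80 - 12*I*√2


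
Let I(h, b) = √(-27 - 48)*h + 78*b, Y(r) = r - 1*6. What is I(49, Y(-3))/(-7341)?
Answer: 234/2447 - 245*I*√3/7341 ≈ 0.095627 - 0.057806*I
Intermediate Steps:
Y(r) = -6 + r (Y(r) = r - 6 = -6 + r)
I(h, b) = 78*b + 5*I*h*√3 (I(h, b) = √(-75)*h + 78*b = (5*I*√3)*h + 78*b = 5*I*h*√3 + 78*b = 78*b + 5*I*h*√3)
I(49, Y(-3))/(-7341) = (78*(-6 - 3) + 5*I*49*√3)/(-7341) = (78*(-9) + 245*I*√3)*(-1/7341) = (-702 + 245*I*√3)*(-1/7341) = 234/2447 - 245*I*√3/7341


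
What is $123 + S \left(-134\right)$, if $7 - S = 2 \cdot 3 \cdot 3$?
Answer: $1597$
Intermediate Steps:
$S = -11$ ($S = 7 - 2 \cdot 3 \cdot 3 = 7 - 6 \cdot 3 = 7 - 18 = -11$)
$123 + S \left(-134\right) = 123 - -1474 = 123 + 1474 = 1597$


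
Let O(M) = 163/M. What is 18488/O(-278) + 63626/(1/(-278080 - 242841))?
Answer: -5402496625662/163 ≈ -3.3144e+10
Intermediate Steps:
18488/O(-278) + 63626/(1/(-278080 - 242841)) = 18488/((163/(-278))) + 63626/(1/(-278080 - 242841)) = 18488/((163*(-1/278))) + 63626/(1/(-520921)) = 18488/(-163/278) + 63626/(-1/520921) = 18488*(-278/163) + 63626*(-520921) = -5139664/163 - 33144119546 = -5402496625662/163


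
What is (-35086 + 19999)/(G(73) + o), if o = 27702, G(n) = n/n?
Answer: -15087/27703 ≈ -0.54460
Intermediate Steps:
G(n) = 1
(-35086 + 19999)/(G(73) + o) = (-35086 + 19999)/(1 + 27702) = -15087/27703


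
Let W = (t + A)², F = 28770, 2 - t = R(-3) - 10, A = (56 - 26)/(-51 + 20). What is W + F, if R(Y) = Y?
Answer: 27837195/961 ≈ 28967.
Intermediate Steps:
A = -30/31 (A = 30/(-31) = 30*(-1/31) = -30/31 ≈ -0.96774)
t = 15 (t = 2 - (-3 - 10) = 2 - 1*(-13) = 2 + 13 = 15)
W = 189225/961 (W = (15 - 30/31)² = (435/31)² = 189225/961 ≈ 196.90)
W + F = 189225/961 + 28770 = 27837195/961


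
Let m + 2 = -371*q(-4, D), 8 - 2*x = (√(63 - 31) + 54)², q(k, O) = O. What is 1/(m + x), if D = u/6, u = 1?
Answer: -55218/81335977 + 7776*√2/81335977 ≈ -0.00054368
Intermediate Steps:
D = ⅙ (D = 1/6 = 1*(⅙) = ⅙ ≈ 0.16667)
x = 4 - (54 + 4*√2)²/2 (x = 4 - (√(63 - 31) + 54)²/2 = 4 - (√32 + 54)²/2 = 4 - (4*√2 + 54)²/2 = 4 - (54 + 4*√2)²/2 ≈ -1775.5)
m = -383/6 (m = -2 - 371*⅙ = -2 - 371/6 = -383/6 ≈ -63.833)
1/(m + x) = 1/(-383/6 + (-1470 - 216*√2)) = 1/(-9203/6 - 216*√2)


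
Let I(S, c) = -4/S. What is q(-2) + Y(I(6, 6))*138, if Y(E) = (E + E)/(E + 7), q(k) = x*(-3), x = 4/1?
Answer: -780/19 ≈ -41.053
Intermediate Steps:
x = 4 (x = 4*1 = 4)
q(k) = -12 (q(k) = 4*(-3) = -12)
Y(E) = 2*E/(7 + E) (Y(E) = (2*E)/(7 + E) = 2*E/(7 + E))
q(-2) + Y(I(6, 6))*138 = -12 + (2*(-4/6)/(7 - 4/6))*138 = -12 + (2*(-4*⅙)/(7 - 4*⅙))*138 = -12 + (2*(-⅔)/(7 - ⅔))*138 = -12 + (2*(-⅔)/(19/3))*138 = -12 + (2*(-⅔)*(3/19))*138 = -12 - 4/19*138 = -12 - 552/19 = -780/19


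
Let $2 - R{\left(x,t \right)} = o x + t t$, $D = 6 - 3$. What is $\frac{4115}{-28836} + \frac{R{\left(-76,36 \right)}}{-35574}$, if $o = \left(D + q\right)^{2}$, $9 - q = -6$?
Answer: $- \frac{136521815}{170968644} \approx -0.79852$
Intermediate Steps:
$q = 15$ ($q = 9 - -6 = 9 + 6 = 15$)
$D = 3$ ($D = 6 - 3 = 3$)
$o = 324$ ($o = \left(3 + 15\right)^{2} = 18^{2} = 324$)
$R{\left(x,t \right)} = 2 - t^{2} - 324 x$ ($R{\left(x,t \right)} = 2 - \left(324 x + t t\right) = 2 - \left(324 x + t^{2}\right) = 2 - \left(t^{2} + 324 x\right) = 2 - t^{2} - 324 x$)
$\frac{4115}{-28836} + \frac{R{\left(-76,36 \right)}}{-35574} = \frac{4115}{-28836} + \frac{2 - 36^{2} - -24624}{-35574} = 4115 \left(- \frac{1}{28836}\right) + \left(2 - 1296 + 24624\right) \left(- \frac{1}{35574}\right) = - \frac{4115}{28836} + \left(2 - 1296 + 24624\right) \left(- \frac{1}{35574}\right) = - \frac{4115}{28836} + 23330 \left(- \frac{1}{35574}\right) = - \frac{4115}{28836} - \frac{11665}{17787} = - \frac{136521815}{170968644}$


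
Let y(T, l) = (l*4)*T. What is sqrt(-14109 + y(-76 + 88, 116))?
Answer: 3*I*sqrt(949) ≈ 92.417*I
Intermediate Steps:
y(T, l) = 4*T*l (y(T, l) = (4*l)*T = 4*T*l)
sqrt(-14109 + y(-76 + 88, 116)) = sqrt(-14109 + 4*(-76 + 88)*116) = sqrt(-14109 + 4*12*116) = sqrt(-14109 + 5568) = sqrt(-8541) = 3*I*sqrt(949)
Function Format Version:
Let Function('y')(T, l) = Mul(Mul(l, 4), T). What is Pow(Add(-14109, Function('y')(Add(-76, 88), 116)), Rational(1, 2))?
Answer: Mul(3, I, Pow(949, Rational(1, 2))) ≈ Mul(92.417, I)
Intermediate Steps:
Function('y')(T, l) = Mul(4, T, l) (Function('y')(T, l) = Mul(Mul(4, l), T) = Mul(4, T, l))
Pow(Add(-14109, Function('y')(Add(-76, 88), 116)), Rational(1, 2)) = Pow(Add(-14109, Mul(4, Add(-76, 88), 116)), Rational(1, 2)) = Pow(Add(-14109, Mul(4, 12, 116)), Rational(1, 2)) = Pow(Add(-14109, 5568), Rational(1, 2)) = Pow(-8541, Rational(1, 2)) = Mul(3, I, Pow(949, Rational(1, 2)))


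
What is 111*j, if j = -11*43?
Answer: -52503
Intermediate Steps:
j = -473
111*j = 111*(-473) = -52503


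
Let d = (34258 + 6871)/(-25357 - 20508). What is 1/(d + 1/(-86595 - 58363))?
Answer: -6648498670/5962023447 ≈ -1.1151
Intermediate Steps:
d = -41129/45865 (d = 41129/(-45865) = 41129*(-1/45865) = -41129/45865 ≈ -0.89674)
1/(d + 1/(-86595 - 58363)) = 1/(-41129/45865 + 1/(-86595 - 58363)) = 1/(-41129/45865 + 1/(-144958)) = 1/(-41129/45865 - 1/144958) = 1/(-5962023447/6648498670) = -6648498670/5962023447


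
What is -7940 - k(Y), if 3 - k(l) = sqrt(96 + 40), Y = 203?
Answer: -7943 + 2*sqrt(34) ≈ -7931.3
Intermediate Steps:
k(l) = 3 - 2*sqrt(34) (k(l) = 3 - sqrt(96 + 40) = 3 - sqrt(136) = 3 - 2*sqrt(34))
-7940 - k(Y) = -7940 - (3 - 2*sqrt(34)) = -7940 + (-3 + 2*sqrt(34)) = -7943 + 2*sqrt(34)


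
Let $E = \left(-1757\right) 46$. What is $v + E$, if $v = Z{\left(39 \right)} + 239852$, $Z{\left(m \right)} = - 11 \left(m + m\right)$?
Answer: $158172$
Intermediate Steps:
$E = -80822$
$Z{\left(m \right)} = - 22 m$ ($Z{\left(m \right)} = - 11 \cdot 2 m = - 22 m$)
$v = 238994$ ($v = \left(-22\right) 39 + 239852 = -858 + 239852 = 238994$)
$v + E = 238994 - 80822 = 158172$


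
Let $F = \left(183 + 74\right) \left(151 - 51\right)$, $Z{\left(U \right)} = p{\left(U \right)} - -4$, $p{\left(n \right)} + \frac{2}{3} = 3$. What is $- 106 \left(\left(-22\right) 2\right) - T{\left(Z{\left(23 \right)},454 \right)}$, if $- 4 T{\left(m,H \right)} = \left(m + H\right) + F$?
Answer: $\frac{134449}{12} \approx 11204.0$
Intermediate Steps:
$p{\left(n \right)} = \frac{7}{3}$ ($p{\left(n \right)} = - \frac{2}{3} + 3 = \frac{7}{3}$)
$Z{\left(U \right)} = \frac{19}{3}$ ($Z{\left(U \right)} = \frac{7}{3} - -4 = \frac{7}{3} + 4 = \frac{19}{3}$)
$F = 25700$ ($F = 257 \cdot 100 = 25700$)
$T{\left(m,H \right)} = -6425 - \frac{H}{4} - \frac{m}{4}$ ($T{\left(m,H \right)} = - \frac{\left(m + H\right) + 25700}{4} = - \frac{\left(H + m\right) + 25700}{4} = - \frac{25700 + H + m}{4} = -6425 - \frac{H}{4} - \frac{m}{4}$)
$- 106 \left(\left(-22\right) 2\right) - T{\left(Z{\left(23 \right)},454 \right)} = - 106 \left(\left(-22\right) 2\right) - \left(-6425 - \frac{227}{2} - \frac{19}{12}\right) = \left(-106\right) \left(-44\right) - \left(-6425 - \frac{227}{2} - \frac{19}{12}\right) = 4664 - - \frac{78481}{12} = 4664 + \frac{78481}{12} = \frac{134449}{12}$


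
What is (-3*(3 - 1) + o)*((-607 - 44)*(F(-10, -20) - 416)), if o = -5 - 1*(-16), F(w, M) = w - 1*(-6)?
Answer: 1367100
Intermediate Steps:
F(w, M) = 6 + w (F(w, M) = w + 6 = 6 + w)
o = 11 (o = -5 + 16 = 11)
(-3*(3 - 1) + o)*((-607 - 44)*(F(-10, -20) - 416)) = (-3*(3 - 1) + 11)*((-607 - 44)*((6 - 10) - 416)) = (-3*2 + 11)*(-651*(-4 - 416)) = (-6 + 11)*(-651*(-420)) = 5*273420 = 1367100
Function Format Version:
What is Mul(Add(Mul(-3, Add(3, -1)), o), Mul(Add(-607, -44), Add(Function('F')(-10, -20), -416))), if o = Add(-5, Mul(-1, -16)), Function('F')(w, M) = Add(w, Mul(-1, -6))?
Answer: 1367100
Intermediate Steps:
Function('F')(w, M) = Add(6, w) (Function('F')(w, M) = Add(w, 6) = Add(6, w))
o = 11 (o = Add(-5, 16) = 11)
Mul(Add(Mul(-3, Add(3, -1)), o), Mul(Add(-607, -44), Add(Function('F')(-10, -20), -416))) = Mul(Add(Mul(-3, Add(3, -1)), 11), Mul(Add(-607, -44), Add(Add(6, -10), -416))) = Mul(Add(Mul(-3, 2), 11), Mul(-651, Add(-4, -416))) = Mul(Add(-6, 11), Mul(-651, -420)) = Mul(5, 273420) = 1367100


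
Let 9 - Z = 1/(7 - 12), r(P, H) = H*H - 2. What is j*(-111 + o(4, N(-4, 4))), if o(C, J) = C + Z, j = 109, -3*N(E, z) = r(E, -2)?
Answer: -53301/5 ≈ -10660.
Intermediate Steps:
r(P, H) = -2 + H**2 (r(P, H) = H**2 - 2 = -2 + H**2)
Z = 46/5 (Z = 9 - 1/(7 - 12) = 9 - 1/(-5) = 9 - 1*(-1/5) = 9 + 1/5 = 46/5 ≈ 9.2000)
N(E, z) = -2/3 (N(E, z) = -(-2 + (-2)**2)/3 = -(-2 + 4)/3 = -1/3*2 = -2/3)
o(C, J) = 46/5 + C (o(C, J) = C + 46/5 = 46/5 + C)
j*(-111 + o(4, N(-4, 4))) = 109*(-111 + (46/5 + 4)) = 109*(-111 + 66/5) = 109*(-489/5) = -53301/5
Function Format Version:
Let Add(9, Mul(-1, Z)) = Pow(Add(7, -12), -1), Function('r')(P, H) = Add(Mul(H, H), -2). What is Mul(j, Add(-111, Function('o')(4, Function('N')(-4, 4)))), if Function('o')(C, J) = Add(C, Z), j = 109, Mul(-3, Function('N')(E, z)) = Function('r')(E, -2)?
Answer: Rational(-53301, 5) ≈ -10660.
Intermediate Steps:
Function('r')(P, H) = Add(-2, Pow(H, 2)) (Function('r')(P, H) = Add(Pow(H, 2), -2) = Add(-2, Pow(H, 2)))
Z = Rational(46, 5) (Z = Add(9, Mul(-1, Pow(Add(7, -12), -1))) = Add(9, Mul(-1, Pow(-5, -1))) = Add(9, Mul(-1, Rational(-1, 5))) = Add(9, Rational(1, 5)) = Rational(46, 5) ≈ 9.2000)
Function('N')(E, z) = Rational(-2, 3) (Function('N')(E, z) = Mul(Rational(-1, 3), Add(-2, Pow(-2, 2))) = Mul(Rational(-1, 3), Add(-2, 4)) = Mul(Rational(-1, 3), 2) = Rational(-2, 3))
Function('o')(C, J) = Add(Rational(46, 5), C) (Function('o')(C, J) = Add(C, Rational(46, 5)) = Add(Rational(46, 5), C))
Mul(j, Add(-111, Function('o')(4, Function('N')(-4, 4)))) = Mul(109, Add(-111, Add(Rational(46, 5), 4))) = Mul(109, Add(-111, Rational(66, 5))) = Mul(109, Rational(-489, 5)) = Rational(-53301, 5)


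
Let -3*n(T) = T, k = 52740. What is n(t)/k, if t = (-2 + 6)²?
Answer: -4/39555 ≈ -0.00010112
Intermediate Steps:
t = 16 (t = 4² = 16)
n(T) = -T/3
n(t)/k = -⅓*16/52740 = -16/3*1/52740 = -4/39555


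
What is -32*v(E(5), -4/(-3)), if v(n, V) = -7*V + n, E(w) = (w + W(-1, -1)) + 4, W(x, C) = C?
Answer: 128/3 ≈ 42.667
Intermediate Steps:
E(w) = 3 + w (E(w) = (w - 1) + 4 = (-1 + w) + 4 = 3 + w)
v(n, V) = n - 7*V
-32*v(E(5), -4/(-3)) = -32*((3 + 5) - (-28)/(-3)) = -32*(8 - (-28)*(-1)/3) = -32*(8 - 7*4/3) = -32*(8 - 28/3) = -32*(-4/3) = 128/3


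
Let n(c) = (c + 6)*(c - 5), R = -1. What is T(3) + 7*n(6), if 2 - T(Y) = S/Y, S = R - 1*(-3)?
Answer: 256/3 ≈ 85.333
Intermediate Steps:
S = 2 (S = -1 - 1*(-3) = -1 + 3 = 2)
T(Y) = 2 - 2/Y
n(c) = (-5 + c)*(6 + c) (n(c) = (6 + c)*(-5 + c) = (-5 + c)*(6 + c))
T(3) + 7*n(6) = (2 - 2/3) + 7*(-30 + 6 + 6**2) = (2 - 2*1/3) + 7*(-30 + 6 + 36) = (2 - 2/3) + 7*12 = 4/3 + 84 = 256/3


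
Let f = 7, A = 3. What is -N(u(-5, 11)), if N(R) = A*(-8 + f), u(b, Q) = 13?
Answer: 3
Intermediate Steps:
N(R) = -3 (N(R) = 3*(-8 + 7) = 3*(-1) = -3)
-N(u(-5, 11)) = -1*(-3) = 3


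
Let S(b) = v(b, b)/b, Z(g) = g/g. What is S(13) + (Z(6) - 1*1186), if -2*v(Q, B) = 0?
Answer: -1185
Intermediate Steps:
v(Q, B) = 0 (v(Q, B) = -½*0 = 0)
Z(g) = 1
S(b) = 0 (S(b) = 0/b = 0)
S(13) + (Z(6) - 1*1186) = 0 + (1 - 1*1186) = 0 + (1 - 1186) = 0 - 1185 = -1185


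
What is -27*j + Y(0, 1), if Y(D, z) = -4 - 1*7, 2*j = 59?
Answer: -1615/2 ≈ -807.50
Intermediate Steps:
j = 59/2 (j = (½)*59 = 59/2 ≈ 29.500)
Y(D, z) = -11 (Y(D, z) = -4 - 7 = -11)
-27*j + Y(0, 1) = -27*59/2 - 11 = -1593/2 - 11 = -1615/2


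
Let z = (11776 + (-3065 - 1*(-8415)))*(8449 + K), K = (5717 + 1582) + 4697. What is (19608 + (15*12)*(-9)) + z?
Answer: 350159058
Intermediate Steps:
K = 11996 (K = 7299 + 4697 = 11996)
z = 350141070 (z = (11776 + (-3065 - 1*(-8415)))*(8449 + 11996) = (11776 + (-3065 + 8415))*20445 = (11776 + 5350)*20445 = 17126*20445 = 350141070)
(19608 + (15*12)*(-9)) + z = (19608 + (15*12)*(-9)) + 350141070 = (19608 + 180*(-9)) + 350141070 = (19608 - 1620) + 350141070 = 17988 + 350141070 = 350159058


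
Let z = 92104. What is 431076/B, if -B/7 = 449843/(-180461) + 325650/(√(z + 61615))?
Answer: -5379299455725986482212/24174806832734903120083 - 4571636022341024387400*√153719/24174806832734903120083 ≈ -74.366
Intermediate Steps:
B = 3148901/180461 - 2279550*√153719/153719 (B = -7*(449843/(-180461) + 325650/(√(92104 + 61615))) = -7*(449843*(-1/180461) + 325650/(√153719)) = -7*(-449843/180461 + 325650*(√153719/153719)) = -7*(-449843/180461 + 325650*√153719/153719) = 3148901/180461 - 2279550*√153719/153719 ≈ -5796.7)
431076/B = 431076/(3148901/180461 - 2279550*√153719/153719)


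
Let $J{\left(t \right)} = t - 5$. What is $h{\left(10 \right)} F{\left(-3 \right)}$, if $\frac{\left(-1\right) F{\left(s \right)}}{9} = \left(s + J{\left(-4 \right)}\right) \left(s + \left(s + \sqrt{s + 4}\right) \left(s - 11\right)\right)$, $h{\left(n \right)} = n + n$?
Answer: $54000$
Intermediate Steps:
$J{\left(t \right)} = -5 + t$
$h{\left(n \right)} = 2 n$
$F{\left(s \right)} = - 9 \left(-9 + s\right) \left(s + \left(-11 + s\right) \left(s + \sqrt{4 + s}\right)\right)$ ($F{\left(s \right)} = - 9 \left(s - 9\right) \left(s + \left(s + \sqrt{s + 4}\right) \left(s - 11\right)\right) = - 9 \left(s - 9\right) \left(s + \left(s + \sqrt{4 + s}\right) \left(-11 + s\right)\right) = - 9 \left(-9 + s\right) \left(s + \left(-11 + s\right) \left(s + \sqrt{4 + s}\right)\right)$)
$h{\left(10 \right)} F{\left(-3 \right)} = 2 \cdot 10 \left(- 891 \sqrt{4 - 3} - -2430 - 9 \left(-3\right)^{3} + 171 \left(-3\right)^{2} - 9 \left(-3\right)^{2} \sqrt{4 - 3} + 180 \left(-3\right) \sqrt{4 - 3}\right) = 20 \left(- 891 \sqrt{1} + 2430 - -243 + 171 \cdot 9 - 81 \sqrt{1} + 180 \left(-3\right) \sqrt{1}\right) = 20 \left(\left(-891\right) 1 + 2430 + 243 + 1539 - 81 \cdot 1 + 180 \left(-3\right) 1\right) = 20 \left(-891 + 2430 + 243 + 1539 - 81 - 540\right) = 20 \cdot 2700 = 54000$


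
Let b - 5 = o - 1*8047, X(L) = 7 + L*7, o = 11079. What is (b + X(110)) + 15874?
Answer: 19688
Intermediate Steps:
X(L) = 7 + 7*L
b = 3037 (b = 5 + (11079 - 1*8047) = 5 + (11079 - 8047) = 5 + 3032 = 3037)
(b + X(110)) + 15874 = (3037 + (7 + 7*110)) + 15874 = (3037 + (7 + 770)) + 15874 = (3037 + 777) + 15874 = 3814 + 15874 = 19688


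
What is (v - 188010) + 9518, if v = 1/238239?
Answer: -42523755587/238239 ≈ -1.7849e+5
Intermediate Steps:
v = 1/238239 ≈ 4.1975e-6
(v - 188010) + 9518 = (1/238239 - 188010) + 9518 = -44791314389/238239 + 9518 = -42523755587/238239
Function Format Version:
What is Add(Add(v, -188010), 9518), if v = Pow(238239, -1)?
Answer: Rational(-42523755587, 238239) ≈ -1.7849e+5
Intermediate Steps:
v = Rational(1, 238239) ≈ 4.1975e-6
Add(Add(v, -188010), 9518) = Add(Add(Rational(1, 238239), -188010), 9518) = Add(Rational(-44791314389, 238239), 9518) = Rational(-42523755587, 238239)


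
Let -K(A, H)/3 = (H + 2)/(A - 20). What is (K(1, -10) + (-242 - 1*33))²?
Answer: 27552001/361 ≈ 76321.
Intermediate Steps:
K(A, H) = -3*(2 + H)/(-20 + A) (K(A, H) = -3*(H + 2)/(A - 20) = -3*(2 + H)/(-20 + A))
(K(1, -10) + (-242 - 1*33))² = (3*(-2 - 1*(-10))/(-20 + 1) + (-242 - 1*33))² = (3*(-2 + 10)/(-19) + (-242 - 33))² = (3*(-1/19)*8 - 275)² = (-24/19 - 275)² = (-5249/19)² = 27552001/361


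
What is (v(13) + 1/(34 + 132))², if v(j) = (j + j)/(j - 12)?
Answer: 18636489/27556 ≈ 676.31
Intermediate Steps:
v(j) = 2*j/(-12 + j) (v(j) = (2*j)/(-12 + j) = 2*j/(-12 + j))
(v(13) + 1/(34 + 132))² = (2*13/(-12 + 13) + 1/(34 + 132))² = (2*13/1 + 1/166)² = (2*13*1 + 1/166)² = (26 + 1/166)² = (4317/166)² = 18636489/27556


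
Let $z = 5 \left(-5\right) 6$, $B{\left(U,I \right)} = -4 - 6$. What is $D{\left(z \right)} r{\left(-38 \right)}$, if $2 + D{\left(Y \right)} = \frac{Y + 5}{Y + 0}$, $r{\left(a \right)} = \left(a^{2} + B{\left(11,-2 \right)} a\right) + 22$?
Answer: $- \frac{28613}{15} \approx -1907.5$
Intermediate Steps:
$B{\left(U,I \right)} = -10$ ($B{\left(U,I \right)} = -4 - 6 = -10$)
$z = -150$ ($z = \left(-25\right) 6 = -150$)
$r{\left(a \right)} = 22 + a^{2} - 10 a$ ($r{\left(a \right)} = \left(a^{2} - 10 a\right) + 22 = 22 + a^{2} - 10 a$)
$D{\left(Y \right)} = -2 + \frac{5 + Y}{Y}$ ($D{\left(Y \right)} = -2 + \frac{Y + 5}{Y + 0} = -2 + \frac{5 + Y}{Y}$)
$D{\left(z \right)} r{\left(-38 \right)} = \frac{5 - -150}{-150} \left(22 + \left(-38\right)^{2} - -380\right) = - \frac{5 + 150}{150} \left(22 + 1444 + 380\right) = \left(- \frac{1}{150}\right) 155 \cdot 1846 = \left(- \frac{31}{30}\right) 1846 = - \frac{28613}{15}$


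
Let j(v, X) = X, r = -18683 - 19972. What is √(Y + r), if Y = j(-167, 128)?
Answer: I*√38527 ≈ 196.28*I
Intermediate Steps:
r = -38655
Y = 128
√(Y + r) = √(128 - 38655) = √(-38527) = I*√38527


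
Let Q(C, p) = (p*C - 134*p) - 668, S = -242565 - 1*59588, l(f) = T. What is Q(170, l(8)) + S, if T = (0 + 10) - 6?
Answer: -302677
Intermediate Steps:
T = 4 (T = 10 - 6 = 4)
l(f) = 4
S = -302153 (S = -242565 - 59588 = -302153)
Q(C, p) = -668 - 134*p + C*p (Q(C, p) = (C*p - 134*p) - 668 = (-134*p + C*p) - 668 = -668 - 134*p + C*p)
Q(170, l(8)) + S = (-668 - 134*4 + 170*4) - 302153 = (-668 - 536 + 680) - 302153 = -524 - 302153 = -302677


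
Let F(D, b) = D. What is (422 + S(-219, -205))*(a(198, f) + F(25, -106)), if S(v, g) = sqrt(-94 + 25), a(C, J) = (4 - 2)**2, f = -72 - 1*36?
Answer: 12238 + 29*I*sqrt(69) ≈ 12238.0 + 240.89*I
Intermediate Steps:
f = -108 (f = -72 - 36 = -108)
a(C, J) = 4 (a(C, J) = 2**2 = 4)
S(v, g) = I*sqrt(69) (S(v, g) = sqrt(-69) = I*sqrt(69))
(422 + S(-219, -205))*(a(198, f) + F(25, -106)) = (422 + I*sqrt(69))*(4 + 25) = (422 + I*sqrt(69))*29 = 12238 + 29*I*sqrt(69)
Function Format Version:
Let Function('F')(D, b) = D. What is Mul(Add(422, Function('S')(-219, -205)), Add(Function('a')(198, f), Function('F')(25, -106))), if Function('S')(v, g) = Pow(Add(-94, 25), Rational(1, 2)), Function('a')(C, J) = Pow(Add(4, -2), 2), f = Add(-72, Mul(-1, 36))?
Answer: Add(12238, Mul(29, I, Pow(69, Rational(1, 2)))) ≈ Add(12238., Mul(240.89, I))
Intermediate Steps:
f = -108 (f = Add(-72, -36) = -108)
Function('a')(C, J) = 4 (Function('a')(C, J) = Pow(2, 2) = 4)
Function('S')(v, g) = Mul(I, Pow(69, Rational(1, 2))) (Function('S')(v, g) = Pow(-69, Rational(1, 2)) = Mul(I, Pow(69, Rational(1, 2))))
Mul(Add(422, Function('S')(-219, -205)), Add(Function('a')(198, f), Function('F')(25, -106))) = Mul(Add(422, Mul(I, Pow(69, Rational(1, 2)))), Add(4, 25)) = Mul(Add(422, Mul(I, Pow(69, Rational(1, 2)))), 29) = Add(12238, Mul(29, I, Pow(69, Rational(1, 2))))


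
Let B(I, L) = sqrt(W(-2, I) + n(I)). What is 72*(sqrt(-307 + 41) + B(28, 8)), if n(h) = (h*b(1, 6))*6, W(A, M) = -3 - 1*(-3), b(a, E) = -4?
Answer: 72*I*(sqrt(266) + 4*sqrt(42)) ≈ 3040.7*I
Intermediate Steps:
W(A, M) = 0 (W(A, M) = -3 + 3 = 0)
n(h) = -24*h (n(h) = (h*(-4))*6 = -4*h*6 = -24*h)
B(I, L) = 2*sqrt(6)*sqrt(-I) (B(I, L) = sqrt(0 - 24*I) = sqrt(-24*I) = 2*sqrt(6)*sqrt(-I))
72*(sqrt(-307 + 41) + B(28, 8)) = 72*(sqrt(-307 + 41) + 2*sqrt(6)*sqrt(-1*28)) = 72*(sqrt(-266) + 2*sqrt(6)*sqrt(-28)) = 72*(I*sqrt(266) + 2*sqrt(6)*(2*I*sqrt(7))) = 72*(I*sqrt(266) + 4*I*sqrt(42)) = 72*I*sqrt(266) + 288*I*sqrt(42)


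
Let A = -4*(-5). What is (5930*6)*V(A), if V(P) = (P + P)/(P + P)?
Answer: 35580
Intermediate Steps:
A = 20
V(P) = 1 (V(P) = (2*P)/((2*P)) = (2*P)*(1/(2*P)) = 1)
(5930*6)*V(A) = (5930*6)*1 = 35580*1 = 35580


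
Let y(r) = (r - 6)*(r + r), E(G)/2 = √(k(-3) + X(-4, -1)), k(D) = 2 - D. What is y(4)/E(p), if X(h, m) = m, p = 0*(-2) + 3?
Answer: -4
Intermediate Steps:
p = 3 (p = 0 + 3 = 3)
E(G) = 4 (E(G) = 2*√((2 - 1*(-3)) - 1) = 2*√((2 + 3) - 1) = 2*√(5 - 1) = 2*√4 = 2*2 = 4)
y(r) = 2*r*(-6 + r) (y(r) = (-6 + r)*(2*r) = 2*r*(-6 + r))
y(4)/E(p) = (2*4*(-6 + 4))/4 = (2*4*(-2))*(¼) = -16*¼ = -4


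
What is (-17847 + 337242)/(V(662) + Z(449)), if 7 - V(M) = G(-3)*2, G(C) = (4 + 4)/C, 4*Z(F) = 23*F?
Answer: 3832740/31129 ≈ 123.12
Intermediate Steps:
Z(F) = 23*F/4 (Z(F) = (23*F)/4 = 23*F/4)
G(C) = 8/C
V(M) = 37/3 (V(M) = 7 - 8/(-3)*2 = 7 - 8*(-⅓)*2 = 7 - (-8)*2/3 = 7 - 1*(-16/3) = 7 + 16/3 = 37/3)
(-17847 + 337242)/(V(662) + Z(449)) = (-17847 + 337242)/(37/3 + (23/4)*449) = 319395/(37/3 + 10327/4) = 319395/(31129/12) = 319395*(12/31129) = 3832740/31129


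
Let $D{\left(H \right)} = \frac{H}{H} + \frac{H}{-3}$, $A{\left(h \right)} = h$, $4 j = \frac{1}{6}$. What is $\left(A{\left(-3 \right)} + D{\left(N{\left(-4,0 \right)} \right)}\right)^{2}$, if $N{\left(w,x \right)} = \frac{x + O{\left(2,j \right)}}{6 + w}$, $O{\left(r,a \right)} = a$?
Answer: $\frac{83521}{20736} \approx 4.0278$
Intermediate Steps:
$j = \frac{1}{24}$ ($j = \frac{1}{4 \cdot 6} = \frac{1}{4} \cdot \frac{1}{6} = \frac{1}{24} \approx 0.041667$)
$N{\left(w,x \right)} = \frac{\frac{1}{24} + x}{6 + w}$ ($N{\left(w,x \right)} = \frac{x + \frac{1}{24}}{6 + w} = \frac{\frac{1}{24} + x}{6 + w}$)
$D{\left(H \right)} = 1 - \frac{H}{3}$ ($D{\left(H \right)} = 1 + H \left(- \frac{1}{3}\right) = 1 - \frac{H}{3}$)
$\left(A{\left(-3 \right)} + D{\left(N{\left(-4,0 \right)} \right)}\right)^{2} = \left(-3 + \left(1 - \frac{\frac{1}{6 - 4} \left(\frac{1}{24} + 0\right)}{3}\right)\right)^{2} = \left(-3 + \left(1 - \frac{\frac{1}{2} \cdot \frac{1}{24}}{3}\right)\right)^{2} = \left(-3 + \left(1 - \frac{1}{144}\right)\right)^{2} = \left(-3 + \frac{143}{144}\right)^{2} = \left(- \frac{289}{144}\right)^{2} = \frac{83521}{20736}$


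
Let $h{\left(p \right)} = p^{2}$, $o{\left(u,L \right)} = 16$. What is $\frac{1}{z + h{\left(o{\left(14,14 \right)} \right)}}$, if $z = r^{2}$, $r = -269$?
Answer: $\frac{1}{72617} \approx 1.3771 \cdot 10^{-5}$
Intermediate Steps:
$z = 72361$ ($z = \left(-269\right)^{2} = 72361$)
$\frac{1}{z + h{\left(o{\left(14,14 \right)} \right)}} = \frac{1}{72361 + 16^{2}} = \frac{1}{72361 + 256} = \frac{1}{72617}$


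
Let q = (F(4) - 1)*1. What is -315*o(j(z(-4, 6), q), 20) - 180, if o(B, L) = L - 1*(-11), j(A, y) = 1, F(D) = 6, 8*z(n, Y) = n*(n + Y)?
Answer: -9945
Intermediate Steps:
z(n, Y) = n*(Y + n)/8 (z(n, Y) = (n*(n + Y))/8 = (n*(Y + n))/8 = n*(Y + n)/8)
q = 5 (q = (6 - 1)*1 = 5*1 = 5)
o(B, L) = 11 + L (o(B, L) = L + 11 = 11 + L)
-315*o(j(z(-4, 6), q), 20) - 180 = -315*(11 + 20) - 180 = -315*31 - 180 = -9765 - 180 = -9945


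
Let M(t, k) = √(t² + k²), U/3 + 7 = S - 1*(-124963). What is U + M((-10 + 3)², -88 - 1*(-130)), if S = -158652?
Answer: -101088 + 7*√85 ≈ -1.0102e+5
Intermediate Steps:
U = -101088 (U = -21 + 3*(-158652 - 1*(-124963)) = -21 + 3*(-158652 + 124963) = -21 + 3*(-33689) = -21 - 101067 = -101088)
M(t, k) = √(k² + t²)
U + M((-10 + 3)², -88 - 1*(-130)) = -101088 + √((-88 - 1*(-130))² + ((-10 + 3)²)²) = -101088 + √((-88 + 130)² + ((-7)²)²) = -101088 + √(42² + 49²) = -101088 + √(1764 + 2401) = -101088 + √4165 = -101088 + 7*√85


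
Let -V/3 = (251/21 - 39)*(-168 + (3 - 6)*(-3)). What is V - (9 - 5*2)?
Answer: -90305/7 ≈ -12901.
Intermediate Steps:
V = -90312/7 (V = -3*(251/21 - 39)*(-168 + (3 - 6)*(-3)) = -3*(251*(1/21) - 39)*(-168 - 3*(-3)) = -3*(251/21 - 39)*(-168 + 9) = -(-568)*(-159)/7 = -3*30104/7 = -90312/7 ≈ -12902.)
V - (9 - 5*2) = -90312/7 - (9 - 5*2) = -90312/7 - (9 - 10) = -90312/7 - 1*(-1) = -90312/7 + 1 = -90305/7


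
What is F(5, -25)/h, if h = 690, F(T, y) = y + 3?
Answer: -11/345 ≈ -0.031884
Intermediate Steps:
F(T, y) = 3 + y
F(5, -25)/h = (3 - 25)/690 = -22*1/690 = -11/345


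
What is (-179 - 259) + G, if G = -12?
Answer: -450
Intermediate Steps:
(-179 - 259) + G = (-179 - 259) - 12 = -438 - 12 = -450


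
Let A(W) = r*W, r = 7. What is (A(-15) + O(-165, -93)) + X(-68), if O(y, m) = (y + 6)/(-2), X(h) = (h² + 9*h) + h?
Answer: 7837/2 ≈ 3918.5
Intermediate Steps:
X(h) = h² + 10*h
O(y, m) = -3 - y/2 (O(y, m) = (6 + y)*(-½) = -3 - y/2)
A(W) = 7*W
(A(-15) + O(-165, -93)) + X(-68) = (7*(-15) + (-3 - ½*(-165))) - 68*(10 - 68) = (-105 + (-3 + 165/2)) - 68*(-58) = (-105 + 159/2) + 3944 = -51/2 + 3944 = 7837/2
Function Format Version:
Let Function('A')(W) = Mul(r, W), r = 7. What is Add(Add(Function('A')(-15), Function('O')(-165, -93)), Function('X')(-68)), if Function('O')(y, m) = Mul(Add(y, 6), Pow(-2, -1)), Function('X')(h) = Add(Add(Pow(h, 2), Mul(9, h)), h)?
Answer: Rational(7837, 2) ≈ 3918.5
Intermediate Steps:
Function('X')(h) = Add(Pow(h, 2), Mul(10, h))
Function('O')(y, m) = Add(-3, Mul(Rational(-1, 2), y)) (Function('O')(y, m) = Mul(Add(6, y), Rational(-1, 2)) = Add(-3, Mul(Rational(-1, 2), y)))
Function('A')(W) = Mul(7, W)
Add(Add(Function('A')(-15), Function('O')(-165, -93)), Function('X')(-68)) = Add(Add(Mul(7, -15), Add(-3, Mul(Rational(-1, 2), -165))), Mul(-68, Add(10, -68))) = Add(Add(-105, Add(-3, Rational(165, 2))), Mul(-68, -58)) = Add(Add(-105, Rational(159, 2)), 3944) = Add(Rational(-51, 2), 3944) = Rational(7837, 2)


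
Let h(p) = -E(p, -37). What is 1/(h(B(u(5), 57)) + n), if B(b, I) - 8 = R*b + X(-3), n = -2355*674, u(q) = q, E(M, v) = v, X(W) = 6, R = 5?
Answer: -1/1587233 ≈ -6.3003e-7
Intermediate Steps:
n = -1587270
B(b, I) = 14 + 5*b (B(b, I) = 8 + (5*b + 6) = 8 + (6 + 5*b) = 14 + 5*b)
h(p) = 37 (h(p) = -1*(-37) = 37)
1/(h(B(u(5), 57)) + n) = 1/(37 - 1587270) = 1/(-1587233) = -1/1587233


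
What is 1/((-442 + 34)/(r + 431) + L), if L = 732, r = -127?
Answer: 38/27765 ≈ 0.0013686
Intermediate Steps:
1/((-442 + 34)/(r + 431) + L) = 1/((-442 + 34)/(-127 + 431) + 732) = 1/(-408/304 + 732) = 1/(-408*1/304 + 732) = 1/(-51/38 + 732) = 1/(27765/38) = 38/27765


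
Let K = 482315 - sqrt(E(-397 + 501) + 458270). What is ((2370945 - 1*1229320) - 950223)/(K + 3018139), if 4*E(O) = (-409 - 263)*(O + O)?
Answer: 334996948254/6126588891395 + 95701*sqrt(423326)/6126588891395 ≈ 0.054689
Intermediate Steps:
E(O) = -336*O (E(O) = ((-409 - 263)*(O + O))/4 = (-1344*O)/4 = -336*O)
K = 482315 - sqrt(423326) (K = 482315 - sqrt(-336*(-397 + 501) + 458270) = 482315 - sqrt(-336*104 + 458270) = 482315 - sqrt(-34944 + 458270) = 482315 - sqrt(423326) ≈ 4.8166e+5)
((2370945 - 1*1229320) - 950223)/(K + 3018139) = ((2370945 - 1*1229320) - 950223)/((482315 - sqrt(423326)) + 3018139) = ((2370945 - 1229320) - 950223)/(3500454 - sqrt(423326)) = (1141625 - 950223)/(3500454 - sqrt(423326)) = 191402/(3500454 - sqrt(423326))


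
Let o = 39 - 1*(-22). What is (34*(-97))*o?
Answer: -201178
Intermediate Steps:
o = 61 (o = 39 + 22 = 61)
(34*(-97))*o = (34*(-97))*61 = -3298*61 = -201178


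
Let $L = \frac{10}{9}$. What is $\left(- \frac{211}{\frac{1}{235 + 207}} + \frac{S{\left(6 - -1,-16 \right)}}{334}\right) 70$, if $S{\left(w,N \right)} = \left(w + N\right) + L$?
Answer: $- \frac{9812097505}{1503} \approx -6.5283 \cdot 10^{6}$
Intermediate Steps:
$L = \frac{10}{9}$ ($L = 10 \cdot \frac{1}{9} = \frac{10}{9} \approx 1.1111$)
$S{\left(w,N \right)} = \frac{10}{9} + N + w$ ($S{\left(w,N \right)} = \left(w + N\right) + \frac{10}{9} = \left(N + w\right) + \frac{10}{9} = \frac{10}{9} + N + w$)
$\left(- \frac{211}{\frac{1}{235 + 207}} + \frac{S{\left(6 - -1,-16 \right)}}{334}\right) 70 = \left(- \frac{211}{\frac{1}{235 + 207}} + \frac{\frac{10}{9} - 16 + \left(6 - -1\right)}{334}\right) 70 = \left(- \frac{211}{\frac{1}{442}} + \left(\frac{10}{9} - 16 + \left(6 + 1\right)\right) \frac{1}{334}\right) 70 = \left(- 211 \frac{1}{\frac{1}{442}} + \left(\frac{10}{9} - 16 + 7\right) \frac{1}{334}\right) 70 = \left(\left(-211\right) 442 - \frac{71}{3006}\right) 70 = \left(-93262 - \frac{71}{3006}\right) 70 = \left(- \frac{280345643}{3006}\right) 70 = - \frac{9812097505}{1503}$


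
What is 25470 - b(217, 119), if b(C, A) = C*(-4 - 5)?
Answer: 27423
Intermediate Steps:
b(C, A) = -9*C (b(C, A) = C*(-9) = -9*C)
25470 - b(217, 119) = 25470 - (-9)*217 = 25470 - 1*(-1953) = 25470 + 1953 = 27423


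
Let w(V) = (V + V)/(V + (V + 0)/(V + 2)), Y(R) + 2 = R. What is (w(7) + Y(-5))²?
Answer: 676/25 ≈ 27.040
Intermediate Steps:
Y(R) = -2 + R
w(V) = 2*V/(V + V/(2 + V)) (w(V) = (2*V)/(V + V/(2 + V)) = 2*V/(V + V/(2 + V)))
(w(7) + Y(-5))² = (2*(2 + 7)/(3 + 7) + (-2 - 5))² = (2*9/10 - 7)² = (2*(⅒)*9 - 7)² = (9/5 - 7)² = (-26/5)² = 676/25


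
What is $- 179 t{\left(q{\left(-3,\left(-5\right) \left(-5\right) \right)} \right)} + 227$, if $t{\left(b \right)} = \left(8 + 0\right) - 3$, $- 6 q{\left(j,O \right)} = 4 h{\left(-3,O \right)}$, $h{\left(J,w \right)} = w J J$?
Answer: $-668$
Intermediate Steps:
$h{\left(J,w \right)} = w J^{2}$ ($h{\left(J,w \right)} = J w J = w J^{2}$)
$q{\left(j,O \right)} = - 6 O$ ($q{\left(j,O \right)} = - \frac{4 O \left(-3\right)^{2}}{6} = - \frac{4 O 9}{6} = - \frac{4 \cdot 9 O}{6} = - \frac{36 O}{6} = - 6 O$)
$t{\left(b \right)} = 5$ ($t{\left(b \right)} = 8 - 3 = 5$)
$- 179 t{\left(q{\left(-3,\left(-5\right) \left(-5\right) \right)} \right)} + 227 = \left(-179\right) 5 + 227 = -895 + 227 = -668$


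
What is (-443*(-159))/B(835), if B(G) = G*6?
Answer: 23479/1670 ≈ 14.059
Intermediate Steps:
B(G) = 6*G
(-443*(-159))/B(835) = (-443*(-159))/((6*835)) = 70437/5010 = 70437*(1/5010) = 23479/1670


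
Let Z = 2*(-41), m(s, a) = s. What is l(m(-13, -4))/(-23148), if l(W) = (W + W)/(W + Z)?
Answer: -13/1099530 ≈ -1.1823e-5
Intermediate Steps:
Z = -82
l(W) = 2*W/(-82 + W) (l(W) = (W + W)/(W - 82) = (2*W)/(-82 + W) = 2*W/(-82 + W))
l(m(-13, -4))/(-23148) = (2*(-13)/(-82 - 13))/(-23148) = (2*(-13)/(-95))*(-1/23148) = (2*(-13)*(-1/95))*(-1/23148) = (26/95)*(-1/23148) = -13/1099530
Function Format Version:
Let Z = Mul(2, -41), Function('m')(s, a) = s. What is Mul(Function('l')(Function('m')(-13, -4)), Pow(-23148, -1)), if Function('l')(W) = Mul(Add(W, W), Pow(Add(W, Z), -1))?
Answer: Rational(-13, 1099530) ≈ -1.1823e-5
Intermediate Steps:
Z = -82
Function('l')(W) = Mul(2, W, Pow(Add(-82, W), -1)) (Function('l')(W) = Mul(Add(W, W), Pow(Add(W, -82), -1)) = Mul(Mul(2, W), Pow(Add(-82, W), -1)) = Mul(2, W, Pow(Add(-82, W), -1)))
Mul(Function('l')(Function('m')(-13, -4)), Pow(-23148, -1)) = Mul(Mul(2, -13, Pow(Add(-82, -13), -1)), Pow(-23148, -1)) = Mul(Mul(2, -13, Pow(-95, -1)), Rational(-1, 23148)) = Mul(Mul(2, -13, Rational(-1, 95)), Rational(-1, 23148)) = Mul(Rational(26, 95), Rational(-1, 23148)) = Rational(-13, 1099530)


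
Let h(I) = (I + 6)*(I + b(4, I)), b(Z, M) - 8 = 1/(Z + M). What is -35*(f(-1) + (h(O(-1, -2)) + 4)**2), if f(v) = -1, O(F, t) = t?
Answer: -31465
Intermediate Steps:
b(Z, M) = 8 + 1/(M + Z) (b(Z, M) = 8 + 1/(Z + M) = 8 + 1/(M + Z))
h(I) = (6 + I)*(I + (33 + 8*I)/(4 + I)) (h(I) = (I + 6)*(I + (1 + 8*I + 8*4)/(I + 4)) = (6 + I)*(I + (1 + 8*I + 32)/(4 + I)) = (6 + I)*(I + (33 + 8*I)/(4 + I)))
-35*(f(-1) + (h(O(-1, -2)) + 4)**2) = -35*(-1 + ((198 + (-2)**3 + 18*(-2)**2 + 105*(-2))/(4 - 2) + 4)**2) = -35*(-1 + ((198 - 8 + 18*4 - 210)/2 + 4)**2) = -35*(-1 + ((198 - 8 + 72 - 210)/2 + 4)**2) = -35*(-1 + ((1/2)*52 + 4)**2) = -35*(-1 + (26 + 4)**2) = -35*(-1 + 30**2) = -35*(-1 + 900) = -35*899 = -31465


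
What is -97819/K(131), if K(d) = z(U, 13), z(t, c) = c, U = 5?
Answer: -97819/13 ≈ -7524.5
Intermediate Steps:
K(d) = 13
-97819/K(131) = -97819/13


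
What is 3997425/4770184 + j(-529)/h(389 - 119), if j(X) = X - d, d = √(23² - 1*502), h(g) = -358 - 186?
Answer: 587253317/324372512 + 3*√3/544 ≈ 1.8200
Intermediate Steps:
h(g) = -544
d = 3*√3 (d = √(529 - 502) = √27 = 3*√3 ≈ 5.1962)
j(X) = X - 3*√3
3997425/4770184 + j(-529)/h(389 - 119) = 3997425/4770184 + (-529 - 3*√3)/(-544) = 3997425*(1/4770184) + (-529 - 3*√3)*(-1/544) = 3997425/4770184 + (529/544 + 3*√3/544) = 587253317/324372512 + 3*√3/544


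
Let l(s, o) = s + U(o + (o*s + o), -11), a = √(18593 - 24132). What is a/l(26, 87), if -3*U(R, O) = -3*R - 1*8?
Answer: 3*I*√5539/7394 ≈ 0.030197*I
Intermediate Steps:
a = I*√5539 (a = √(-5539) = I*√5539 ≈ 74.424*I)
U(R, O) = 8/3 + R (U(R, O) = -(-3*R - 1*8)/3 = -(-3*R - 8)/3 = -(-8 - 3*R)/3 = 8/3 + R)
l(s, o) = 8/3 + s + 2*o + o*s (l(s, o) = s + (8/3 + (o + (o*s + o))) = s + (8/3 + (o + (o + o*s))) = s + (8/3 + (2*o + o*s)) = s + (8/3 + 2*o + o*s) = 8/3 + s + 2*o + o*s)
a/l(26, 87) = (I*√5539)/(8/3 + 26 + 87*(2 + 26)) = (I*√5539)/(8/3 + 26 + 87*28) = (I*√5539)/(8/3 + 26 + 2436) = (I*√5539)/(7394/3) = (I*√5539)*(3/7394) = 3*I*√5539/7394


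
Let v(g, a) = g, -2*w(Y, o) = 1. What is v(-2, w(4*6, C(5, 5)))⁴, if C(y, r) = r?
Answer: 16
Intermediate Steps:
w(Y, o) = -½ (w(Y, o) = -½*1 = -½)
v(-2, w(4*6, C(5, 5)))⁴ = (-2)⁴ = 16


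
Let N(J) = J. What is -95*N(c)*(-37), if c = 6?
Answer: 21090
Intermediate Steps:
-95*N(c)*(-37) = -95*6*(-37) = -19*30*(-37) = -570*(-37) = 21090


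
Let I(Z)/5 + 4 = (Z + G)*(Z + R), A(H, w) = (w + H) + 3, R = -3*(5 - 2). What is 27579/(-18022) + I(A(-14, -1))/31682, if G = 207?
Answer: -310779692/142743251 ≈ -2.1772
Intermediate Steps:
R = -9 (R = -3*3 = -9)
A(H, w) = 3 + H + w (A(H, w) = (H + w) + 3 = 3 + H + w)
I(Z) = -20 + 5*(-9 + Z)*(207 + Z) (I(Z) = -20 + 5*((Z + 207)*(Z - 9)) = -20 + 5*((207 + Z)*(-9 + Z)) = -20 + 5*((-9 + Z)*(207 + Z)) = -20 + 5*(-9 + Z)*(207 + Z))
27579/(-18022) + I(A(-14, -1))/31682 = 27579/(-18022) + (-9335 + 5*(3 - 14 - 1)² + 990*(3 - 14 - 1))/31682 = 27579*(-1/18022) + (-9335 + 5*(-12)² + 990*(-12))*(1/31682) = -27579/18022 + (-9335 + 5*144 - 11880)*(1/31682) = -27579/18022 + (-9335 + 720 - 11880)*(1/31682) = -27579/18022 - 20495*1/31682 = -27579/18022 - 20495/31682 = -310779692/142743251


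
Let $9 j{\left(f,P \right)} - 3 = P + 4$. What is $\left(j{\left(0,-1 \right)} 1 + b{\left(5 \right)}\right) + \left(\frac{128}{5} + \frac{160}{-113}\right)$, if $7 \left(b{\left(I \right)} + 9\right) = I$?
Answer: $\frac{196544}{11865} \approx 16.565$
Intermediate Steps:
$j{\left(f,P \right)} = \frac{7}{9} + \frac{P}{9}$ ($j{\left(f,P \right)} = \frac{1}{3} + \frac{P + 4}{9} = \frac{1}{3} + \frac{4 + P}{9} = \frac{1}{3} + \left(\frac{4}{9} + \frac{P}{9}\right) = \frac{7}{9} + \frac{P}{9}$)
$b{\left(I \right)} = -9 + \frac{I}{7}$
$\left(j{\left(0,-1 \right)} 1 + b{\left(5 \right)}\right) + \left(\frac{128}{5} + \frac{160}{-113}\right) = \left(\left(\frac{7}{9} + \frac{1}{9} \left(-1\right)\right) 1 + \left(-9 + \frac{1}{7} \cdot 5\right)\right) + \left(\frac{128}{5} + \frac{160}{-113}\right) = \left(\left(\frac{7}{9} - \frac{1}{9}\right) 1 + \left(-9 + \frac{5}{7}\right)\right) + \left(128 \cdot \frac{1}{5} + 160 \left(- \frac{1}{113}\right)\right) = \left(\frac{2}{3} \cdot 1 - \frac{58}{7}\right) + \left(\frac{128}{5} - \frac{160}{113}\right) = \left(\frac{2}{3} - \frac{58}{7}\right) + \frac{13664}{565} = - \frac{160}{21} + \frac{13664}{565} = \frac{196544}{11865}$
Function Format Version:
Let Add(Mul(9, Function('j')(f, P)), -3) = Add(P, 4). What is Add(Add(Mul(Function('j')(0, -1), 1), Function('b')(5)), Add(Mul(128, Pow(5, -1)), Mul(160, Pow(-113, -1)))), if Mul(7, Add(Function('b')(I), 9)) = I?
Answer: Rational(196544, 11865) ≈ 16.565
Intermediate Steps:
Function('j')(f, P) = Add(Rational(7, 9), Mul(Rational(1, 9), P)) (Function('j')(f, P) = Add(Rational(1, 3), Mul(Rational(1, 9), Add(P, 4))) = Add(Rational(1, 3), Mul(Rational(1, 9), Add(4, P))) = Add(Rational(1, 3), Add(Rational(4, 9), Mul(Rational(1, 9), P))) = Add(Rational(7, 9), Mul(Rational(1, 9), P)))
Function('b')(I) = Add(-9, Mul(Rational(1, 7), I))
Add(Add(Mul(Function('j')(0, -1), 1), Function('b')(5)), Add(Mul(128, Pow(5, -1)), Mul(160, Pow(-113, -1)))) = Add(Add(Mul(Add(Rational(7, 9), Mul(Rational(1, 9), -1)), 1), Add(-9, Mul(Rational(1, 7), 5))), Add(Mul(128, Pow(5, -1)), Mul(160, Pow(-113, -1)))) = Add(Add(Mul(Add(Rational(7, 9), Rational(-1, 9)), 1), Add(-9, Rational(5, 7))), Add(Mul(128, Rational(1, 5)), Mul(160, Rational(-1, 113)))) = Add(Add(Mul(Rational(2, 3), 1), Rational(-58, 7)), Add(Rational(128, 5), Rational(-160, 113))) = Add(Add(Rational(2, 3), Rational(-58, 7)), Rational(13664, 565)) = Add(Rational(-160, 21), Rational(13664, 565)) = Rational(196544, 11865)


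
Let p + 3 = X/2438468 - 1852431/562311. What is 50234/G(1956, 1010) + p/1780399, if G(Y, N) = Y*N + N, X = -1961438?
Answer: 10217846126778360508639/402107279258920251979470 ≈ 0.025411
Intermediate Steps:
p = -1622260669595/228529563258 (p = -3 + (-1961438/2438468 - 1852431/562311) = -3 + (-1961438*1/2438468 - 1852431*1/562311) = -3 + (-980719/1219234 - 617477/187437) = -3 - 936671979821/228529563258 = -1622260669595/228529563258 ≈ -7.0987)
G(Y, N) = N + N*Y (G(Y, N) = N*Y + N = N + N*Y)
50234/G(1956, 1010) + p/1780399 = 50234/((1010*(1 + 1956))) - 1622260669595/228529563258/1780399 = 50234/((1010*1957)) - 1622260669595/228529563258*1/1780399 = 50234/1976570 - 1622260669595/406873805894979942 = 50234*(1/1976570) - 1622260669595/406873805894979942 = 25117/988285 - 1622260669595/406873805894979942 = 10217846126778360508639/402107279258920251979470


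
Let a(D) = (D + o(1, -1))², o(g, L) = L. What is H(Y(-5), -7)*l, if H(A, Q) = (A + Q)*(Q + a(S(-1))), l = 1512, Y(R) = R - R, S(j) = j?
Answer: 31752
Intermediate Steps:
Y(R) = 0
a(D) = (-1 + D)² (a(D) = (D - 1)² = (-1 + D)²)
H(A, Q) = (4 + Q)*(A + Q) (H(A, Q) = (A + Q)*(Q + (-1 - 1)²) = (A + Q)*(Q + (-2)²) = (A + Q)*(Q + 4) = (A + Q)*(4 + Q) = (4 + Q)*(A + Q))
H(Y(-5), -7)*l = ((-7)² + 4*0 + 4*(-7) + 0*(-7))*1512 = (49 + 0 - 28 + 0)*1512 = 21*1512 = 31752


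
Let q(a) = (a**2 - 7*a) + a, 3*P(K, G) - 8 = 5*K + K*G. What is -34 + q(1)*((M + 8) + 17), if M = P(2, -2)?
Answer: -547/3 ≈ -182.33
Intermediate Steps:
P(K, G) = 8/3 + 5*K/3 + G*K/3 (P(K, G) = 8/3 + (5*K + K*G)/3 = 8/3 + (5*K + G*K)/3 = 8/3 + (5*K/3 + G*K/3) = 8/3 + 5*K/3 + G*K/3)
M = 14/3 (M = 8/3 + (5/3)*2 + (1/3)*(-2)*2 = 8/3 + 10/3 - 4/3 = 14/3 ≈ 4.6667)
q(a) = a**2 - 6*a
-34 + q(1)*((M + 8) + 17) = -34 + (1*(-6 + 1))*((14/3 + 8) + 17) = -34 + (1*(-5))*(38/3 + 17) = -34 - 5*89/3 = -34 - 445/3 = -547/3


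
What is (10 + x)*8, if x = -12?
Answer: -16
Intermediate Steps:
(10 + x)*8 = (10 - 12)*8 = -2*8 = -16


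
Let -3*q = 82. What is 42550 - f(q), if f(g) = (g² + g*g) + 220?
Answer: 367522/9 ≈ 40836.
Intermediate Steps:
q = -82/3 (q = -⅓*82 = -82/3 ≈ -27.333)
f(g) = 220 + 2*g² (f(g) = (g² + g²) + 220 = 2*g² + 220 = 220 + 2*g²)
42550 - f(q) = 42550 - (220 + 2*(-82/3)²) = 42550 - (220 + 2*(6724/9)) = 42550 - (220 + 13448/9) = 42550 - 1*15428/9 = 42550 - 15428/9 = 367522/9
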